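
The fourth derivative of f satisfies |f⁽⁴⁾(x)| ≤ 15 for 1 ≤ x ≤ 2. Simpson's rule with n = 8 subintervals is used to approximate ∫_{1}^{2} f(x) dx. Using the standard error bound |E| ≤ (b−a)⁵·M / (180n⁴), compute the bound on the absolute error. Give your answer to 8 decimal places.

|E| ≤ (1)⁵·15 / (180·8⁴) = 15/737280 = 0.00002035.

0.00002035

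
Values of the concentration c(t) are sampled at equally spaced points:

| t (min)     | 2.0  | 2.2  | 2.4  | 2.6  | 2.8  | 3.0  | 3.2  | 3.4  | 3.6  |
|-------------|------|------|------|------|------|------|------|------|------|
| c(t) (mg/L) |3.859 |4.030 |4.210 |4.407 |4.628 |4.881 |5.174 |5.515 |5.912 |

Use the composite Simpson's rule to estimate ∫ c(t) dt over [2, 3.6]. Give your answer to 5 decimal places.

7.54180

h = 0.2, n = 8.
(h/3)·[y₀ + 4y₁ + 2y₂ + 4y₃ + 2y₄ + 4y₅ + 2y₆ + 4y₇ + y₈] = 0.066667·(113.127) = 7.54180.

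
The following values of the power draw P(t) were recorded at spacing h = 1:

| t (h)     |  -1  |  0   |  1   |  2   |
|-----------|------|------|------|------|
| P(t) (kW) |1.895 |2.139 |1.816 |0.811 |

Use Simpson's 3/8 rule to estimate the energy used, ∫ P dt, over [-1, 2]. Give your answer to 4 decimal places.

h = 1, n = 3.
(3h/8)·[y₀ + 3y₁ + 3y₂ + y₃] = 0.375·(14.571) = 5.4641.

5.4641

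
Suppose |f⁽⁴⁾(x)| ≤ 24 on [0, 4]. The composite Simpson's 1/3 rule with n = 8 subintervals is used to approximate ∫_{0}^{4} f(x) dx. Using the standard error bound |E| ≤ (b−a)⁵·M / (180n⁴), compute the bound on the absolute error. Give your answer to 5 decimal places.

|E| ≤ (4)⁵·24 / (180·8⁴) = 24576/737280 = 0.03333.

0.03333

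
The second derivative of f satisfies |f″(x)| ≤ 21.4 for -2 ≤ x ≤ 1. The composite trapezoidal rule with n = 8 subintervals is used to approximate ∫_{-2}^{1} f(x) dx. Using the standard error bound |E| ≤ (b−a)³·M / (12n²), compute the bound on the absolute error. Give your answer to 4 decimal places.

|E| ≤ (3)³·21.4 / (12·8²) = 577.8/768 = 0.7523.

0.7523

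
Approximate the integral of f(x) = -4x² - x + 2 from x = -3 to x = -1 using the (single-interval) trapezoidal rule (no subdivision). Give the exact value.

T = (b−a)/2 · [f(-3) + f(-1)] = 1·[(-31) + (-1)] = -32.

-32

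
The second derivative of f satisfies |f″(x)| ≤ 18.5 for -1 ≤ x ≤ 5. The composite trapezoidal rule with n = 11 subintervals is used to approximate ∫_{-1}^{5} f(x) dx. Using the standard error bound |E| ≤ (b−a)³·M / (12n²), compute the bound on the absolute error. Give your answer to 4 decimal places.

|E| ≤ (6)³·18.5 / (12·11²) = 3996/1452 = 2.7521.

2.7521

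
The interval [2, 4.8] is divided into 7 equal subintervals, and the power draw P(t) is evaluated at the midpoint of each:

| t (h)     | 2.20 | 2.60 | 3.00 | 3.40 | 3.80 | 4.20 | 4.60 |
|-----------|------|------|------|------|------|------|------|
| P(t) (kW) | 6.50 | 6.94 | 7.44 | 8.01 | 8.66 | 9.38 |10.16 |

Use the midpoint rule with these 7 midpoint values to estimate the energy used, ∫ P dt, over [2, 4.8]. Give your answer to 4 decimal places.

22.8360

h = 0.4, n = 7.
h·[y(m₁) + y(m₂) + y(m₃) + y(m₄) + y(m₅) + y(m₆) + y(m₇)] = 0.4·(57.09) = 22.8360.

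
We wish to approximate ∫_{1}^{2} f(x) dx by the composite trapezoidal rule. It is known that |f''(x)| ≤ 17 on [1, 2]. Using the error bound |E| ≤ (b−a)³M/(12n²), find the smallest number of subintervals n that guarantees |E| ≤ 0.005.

Need 17/(12n²) ≤ 0.005.
n² ≥ 17/(12·0.005) = 283.333 ⇒ n ≥ 16.8325, so the smallest n is 17.

17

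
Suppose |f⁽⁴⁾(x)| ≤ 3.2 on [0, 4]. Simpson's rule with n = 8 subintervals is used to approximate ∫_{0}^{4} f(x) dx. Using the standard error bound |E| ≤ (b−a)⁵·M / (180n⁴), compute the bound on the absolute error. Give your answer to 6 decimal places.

|E| ≤ (4)⁵·3.2 / (180·8⁴) = 3276.8/737280 = 0.004444.

0.004444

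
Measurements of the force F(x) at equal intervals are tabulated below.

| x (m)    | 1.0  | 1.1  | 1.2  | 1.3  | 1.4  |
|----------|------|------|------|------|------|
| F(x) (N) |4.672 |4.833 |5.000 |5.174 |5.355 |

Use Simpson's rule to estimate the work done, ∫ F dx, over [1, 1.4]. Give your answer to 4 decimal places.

h = 0.1, n = 4.
(h/3)·[y₀ + 4y₁ + 2y₂ + 4y₃ + y₄] = 0.033333·(60.055) = 2.0018.

2.0018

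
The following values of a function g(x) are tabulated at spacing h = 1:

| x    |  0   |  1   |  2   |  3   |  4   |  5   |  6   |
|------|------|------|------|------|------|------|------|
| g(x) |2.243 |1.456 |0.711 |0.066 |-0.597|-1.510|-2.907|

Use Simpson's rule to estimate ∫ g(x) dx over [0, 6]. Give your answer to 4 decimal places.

-0.1293

h = 1, n = 6.
(h/3)·[y₀ + 4y₁ + 2y₂ + 4y₃ + 2y₄ + 4y₅ + y₆] = 0.333333·(-0.388) = -0.1293.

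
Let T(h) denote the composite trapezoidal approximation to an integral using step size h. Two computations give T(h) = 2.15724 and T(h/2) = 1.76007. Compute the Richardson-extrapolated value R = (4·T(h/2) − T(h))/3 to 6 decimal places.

1.627680

R = (4·T(h/2) − T(h)) / 3 = (4·1.76007 − 2.15724)/3 = (4.88304)/3 = 1.627680.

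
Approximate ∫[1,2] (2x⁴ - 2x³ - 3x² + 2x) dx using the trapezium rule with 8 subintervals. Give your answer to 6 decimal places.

h = (2 − 1)/8 = 0.125.
Nodes x₀,…,x₈ = 1, 1.125, 1.25, 1.375, 1.5, 1.625, 1.75, 1.875, 2.
f(x) = 2x⁴ - 2x³ - 3x² + 2x: f₀=-1, f₁=-1.19091796875, f₂=-1.2109375, f₃=-0.97216796875, f₄=-0.375, f₅=0.69189453125, f₆=2.3515625, f₇=4.73876953125, f₈=8.
(h/2)·[f₀ + 2f₁ + 2f₂ + 2f₃ + 2f₄ + 2f₅ + 2f₆ + 2f₇ + f₈] = 0.0625·(15.06640625) = 0.941650.

0.941650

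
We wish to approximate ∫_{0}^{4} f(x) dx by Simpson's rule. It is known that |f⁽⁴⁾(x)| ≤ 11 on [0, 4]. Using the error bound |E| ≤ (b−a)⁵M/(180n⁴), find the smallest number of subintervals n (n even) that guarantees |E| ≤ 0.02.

Need 11264/(180n⁴) ≤ 0.02.
n⁴ ≥ 11264/(180·0.02) = 3128.89 ⇒ n ≥ 7.4791, so the smallest even n is 8. (n must be even for Simpson's rule.)

8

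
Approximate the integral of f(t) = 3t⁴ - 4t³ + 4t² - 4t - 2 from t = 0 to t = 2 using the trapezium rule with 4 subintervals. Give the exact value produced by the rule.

h = (2 − 0)/4 = 0.5.
Nodes t₀,…,t₄ = 0, 0.5, 1, 1.5, 2.
f(t) = 3t⁴ - 4t³ + 4t² - 4t - 2: f₀=-2, f₁=-3.3125, f₂=-3, f₃=2.6875, f₄=22.
(h/2)·[f₀ + 2f₁ + 2f₂ + 2f₃ + f₄] = 0.25·(12.75) = 3.1875.

3.1875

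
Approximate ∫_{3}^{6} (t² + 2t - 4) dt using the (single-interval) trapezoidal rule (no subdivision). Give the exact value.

T = (b−a)/2 · [f(3) + f(6)] = 1.5·[11 + 44] = 82.5.

82.5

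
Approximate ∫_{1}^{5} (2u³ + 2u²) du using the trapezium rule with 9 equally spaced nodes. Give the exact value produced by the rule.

h = (5 − 1)/8 = 0.5.
Nodes u₀,…,u₈ = 1, 1.5, 2, 2.5, 3, 3.5, 4, 4.5, 5.
f(u) = 2u³ + 2u²: f₀=4, f₁=11.25, f₂=24, f₃=43.75, f₄=72, f₅=110.25, f₆=160, f₇=222.75, f₈=300.
(h/2)·[f₀ + 2f₁ + 2f₂ + 2f₃ + 2f₄ + 2f₅ + 2f₆ + 2f₇ + f₈] = 0.25·(1592) = 398.

398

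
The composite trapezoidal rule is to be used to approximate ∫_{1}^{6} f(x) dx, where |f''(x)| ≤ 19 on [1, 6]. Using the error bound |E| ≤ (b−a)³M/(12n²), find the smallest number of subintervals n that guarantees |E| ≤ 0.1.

Need 2375/(12n²) ≤ 0.1.
n² ≥ 2375/(12·0.1) = 1979.17 ⇒ n ≥ 44.4878, so the smallest n is 45.

45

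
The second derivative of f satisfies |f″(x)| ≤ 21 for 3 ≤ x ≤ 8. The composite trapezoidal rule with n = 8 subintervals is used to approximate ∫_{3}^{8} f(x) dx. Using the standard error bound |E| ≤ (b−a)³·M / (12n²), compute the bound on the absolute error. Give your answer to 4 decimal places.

|E| ≤ (5)³·21 / (12·8²) = 2625/768 = 3.4180.

3.4180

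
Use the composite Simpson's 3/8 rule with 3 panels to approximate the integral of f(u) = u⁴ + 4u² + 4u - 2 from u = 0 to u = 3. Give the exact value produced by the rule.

h = (3 − 0)/3 = 1.
Nodes u₀,…,u₃ = 0, 1, 2, 3.
f(u) = u⁴ + 4u² + 4u - 2: f₀=-2, f₁=7, f₂=38, f₃=127.
(3h/8)·[f₀ + 3f₁ + 3f₂ + f₃] = 0.375·(260) = 97.5.

97.5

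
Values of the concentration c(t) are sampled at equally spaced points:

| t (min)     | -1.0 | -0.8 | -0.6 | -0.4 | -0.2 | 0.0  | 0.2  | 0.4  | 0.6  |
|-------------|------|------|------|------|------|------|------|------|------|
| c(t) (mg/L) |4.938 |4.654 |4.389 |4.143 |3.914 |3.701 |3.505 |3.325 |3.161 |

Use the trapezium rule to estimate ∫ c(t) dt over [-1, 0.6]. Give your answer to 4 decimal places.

6.3361

h = 0.2, n = 8.
(h/2)·[y₀ + 2y₁ + 2y₂ + 2y₃ + 2y₄ + 2y₅ + 2y₆ + 2y₇ + y₈] = 0.1·(63.361) = 6.3361.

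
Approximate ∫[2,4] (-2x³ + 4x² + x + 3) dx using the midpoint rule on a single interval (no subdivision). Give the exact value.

M = (b−a)·f(3) = 2·(-12) = -24.

-24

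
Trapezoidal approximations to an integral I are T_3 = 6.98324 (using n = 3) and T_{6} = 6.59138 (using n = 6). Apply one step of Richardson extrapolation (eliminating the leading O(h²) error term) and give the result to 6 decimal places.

R = (4·T_{6} − T_3) / 3 = (4·6.59138 − 6.98324)/3 = (19.38228)/3 = 6.460760.

6.460760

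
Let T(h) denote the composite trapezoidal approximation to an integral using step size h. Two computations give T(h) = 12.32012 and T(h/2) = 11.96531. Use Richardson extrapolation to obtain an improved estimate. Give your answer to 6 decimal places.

11.847040

R = (4·T(h/2) − T(h)) / 3 = (4·11.96531 − 12.32012)/3 = (35.54112)/3 = 11.847040.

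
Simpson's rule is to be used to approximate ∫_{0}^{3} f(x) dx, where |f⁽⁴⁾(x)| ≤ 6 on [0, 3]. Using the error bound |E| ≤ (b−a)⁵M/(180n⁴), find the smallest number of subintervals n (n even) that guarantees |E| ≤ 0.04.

4

Need 1458/(180n⁴) ≤ 0.04.
n⁴ ≥ 1458/(180·0.04) = 202.5 ⇒ n ≥ 3.7723, so the smallest even n is 4. (n must be even for Simpson's rule.)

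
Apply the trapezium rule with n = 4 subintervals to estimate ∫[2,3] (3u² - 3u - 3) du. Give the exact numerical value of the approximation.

8.53125

h = (3 − 2)/4 = 0.25.
Nodes u₀,…,u₄ = 2, 2.25, 2.5, 2.75, 3.
f(u) = 3u² - 3u - 3: f₀=3, f₁=5.4375, f₂=8.25, f₃=11.4375, f₄=15.
(h/2)·[f₀ + 2f₁ + 2f₂ + 2f₃ + f₄] = 0.125·(68.25) = 8.53125.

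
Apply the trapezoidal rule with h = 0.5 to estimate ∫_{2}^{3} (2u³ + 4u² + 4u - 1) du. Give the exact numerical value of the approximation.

67.625

h = (3 − 2)/2 = 0.5.
Nodes u₀,…,u₂ = 2, 2.5, 3.
f(u) = 2u³ + 4u² + 4u - 1: f₀=39, f₁=65.25, f₂=101.
(h/2)·[f₀ + 2f₁ + f₂] = 0.25·(270.5) = 67.625.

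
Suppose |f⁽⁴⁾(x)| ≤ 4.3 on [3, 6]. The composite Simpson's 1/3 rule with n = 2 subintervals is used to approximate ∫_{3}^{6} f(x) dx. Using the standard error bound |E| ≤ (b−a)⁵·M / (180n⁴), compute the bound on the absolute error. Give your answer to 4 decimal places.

|E| ≤ (3)⁵·4.3 / (180·2⁴) = 1044.9/2880 = 0.3628.

0.3628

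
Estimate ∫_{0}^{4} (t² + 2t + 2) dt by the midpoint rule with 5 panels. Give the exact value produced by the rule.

45.12

h = (4 − 0)/5 = 0.8.
Midpoints m₁,…,m₅ = 0.4, 1.2, 2, 2.8, 3.6.
f(m₁)=2.96, f(m₂)=5.84, f(m₃)=10, f(m₄)=15.44, f(m₅)=22.16.
h·[f(m₁) + f(m₂) + f(m₃) + f(m₄) + f(m₅)] = 0.8·(56.4) = 45.12.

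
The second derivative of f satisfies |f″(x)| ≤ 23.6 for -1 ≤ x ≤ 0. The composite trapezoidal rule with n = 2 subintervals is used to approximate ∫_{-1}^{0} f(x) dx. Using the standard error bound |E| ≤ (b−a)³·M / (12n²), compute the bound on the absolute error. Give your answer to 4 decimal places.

|E| ≤ (1)³·23.6 / (12·2²) = 23.6/48 = 0.4917.

0.4917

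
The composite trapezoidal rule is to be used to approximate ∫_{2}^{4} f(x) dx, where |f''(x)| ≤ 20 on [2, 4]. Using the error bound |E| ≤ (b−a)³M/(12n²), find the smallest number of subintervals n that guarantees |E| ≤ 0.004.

Need 160/(12n²) ≤ 0.004.
n² ≥ 160/(12·0.004) = 3333.33 ⇒ n ≥ 57.7350, so the smallest n is 58.

58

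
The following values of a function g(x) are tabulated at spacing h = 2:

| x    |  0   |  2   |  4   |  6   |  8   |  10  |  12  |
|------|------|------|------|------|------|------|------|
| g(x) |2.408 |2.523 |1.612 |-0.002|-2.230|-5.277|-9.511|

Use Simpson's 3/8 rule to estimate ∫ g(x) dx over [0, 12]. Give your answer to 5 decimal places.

h = 2, n = 6.
(3h/8)·[y₀ + 3y₁ + 3y₂ + 2y₃ + 3y₄ + 3y₅ + y₆] = 0.75·(-17.223) = -12.91725.

-12.91725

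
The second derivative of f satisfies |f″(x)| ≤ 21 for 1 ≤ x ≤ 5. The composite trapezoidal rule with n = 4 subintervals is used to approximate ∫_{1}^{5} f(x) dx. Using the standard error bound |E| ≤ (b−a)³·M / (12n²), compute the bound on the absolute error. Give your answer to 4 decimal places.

7.0000

|E| ≤ (4)³·21 / (12·4²) = 1344/192 = 7.0000.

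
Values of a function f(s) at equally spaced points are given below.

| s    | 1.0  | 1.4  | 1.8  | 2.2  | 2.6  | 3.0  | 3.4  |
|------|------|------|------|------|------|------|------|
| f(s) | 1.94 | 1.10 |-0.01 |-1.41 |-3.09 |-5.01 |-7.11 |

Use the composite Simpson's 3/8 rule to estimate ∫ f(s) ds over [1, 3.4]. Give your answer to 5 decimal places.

-4.35300

h = 0.4, n = 6.
(3h/8)·[y₀ + 3y₁ + 3y₂ + 2y₃ + 3y₄ + 3y₅ + y₆] = 0.15·(-29.02) = -4.35300.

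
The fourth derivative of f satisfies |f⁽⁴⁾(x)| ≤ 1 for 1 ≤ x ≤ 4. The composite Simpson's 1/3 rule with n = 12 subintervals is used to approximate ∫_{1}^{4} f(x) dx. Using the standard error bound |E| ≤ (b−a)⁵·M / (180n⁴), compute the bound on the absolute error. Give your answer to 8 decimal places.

|E| ≤ (3)⁵·1 / (180·12⁴) = 243/3732480 = 0.00006510.

0.00006510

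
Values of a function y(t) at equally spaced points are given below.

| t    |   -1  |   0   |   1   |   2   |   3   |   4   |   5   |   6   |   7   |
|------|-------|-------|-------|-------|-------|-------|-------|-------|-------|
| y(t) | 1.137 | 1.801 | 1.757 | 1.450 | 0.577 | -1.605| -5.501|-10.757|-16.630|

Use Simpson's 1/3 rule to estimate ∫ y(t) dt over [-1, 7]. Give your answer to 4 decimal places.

-19.4237

h = 1, n = 8.
(h/3)·[y₀ + 4y₁ + 2y₂ + 4y₃ + 2y₄ + 4y₅ + 2y₆ + 4y₇ + y₈] = 0.333333·(-58.271) = -19.4237.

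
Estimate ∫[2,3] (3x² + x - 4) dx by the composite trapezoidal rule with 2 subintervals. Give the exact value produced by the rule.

h = (3 − 2)/2 = 0.5.
Nodes x₀,…,x₂ = 2, 2.5, 3.
f(x) = 3x² + x - 4: f₀=10, f₁=17.25, f₂=26.
(h/2)·[f₀ + 2f₁ + f₂] = 0.25·(70.5) = 17.625.

17.625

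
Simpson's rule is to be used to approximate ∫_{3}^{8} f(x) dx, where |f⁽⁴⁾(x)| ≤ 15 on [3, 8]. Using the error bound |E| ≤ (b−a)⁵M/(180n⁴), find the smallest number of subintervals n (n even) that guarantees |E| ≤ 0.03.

Need 46875/(180n⁴) ≤ 0.03.
n⁴ ≥ 46875/(180·0.03) = 8680.56 ⇒ n ≥ 9.6524, so the smallest even n is 10. (n must be even for Simpson's rule.)

10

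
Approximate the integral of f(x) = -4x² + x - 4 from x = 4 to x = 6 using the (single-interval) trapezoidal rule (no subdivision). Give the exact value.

-206

T = (b−a)/2 · [f(4) + f(6)] = 1·[(-64) + (-142)] = -206.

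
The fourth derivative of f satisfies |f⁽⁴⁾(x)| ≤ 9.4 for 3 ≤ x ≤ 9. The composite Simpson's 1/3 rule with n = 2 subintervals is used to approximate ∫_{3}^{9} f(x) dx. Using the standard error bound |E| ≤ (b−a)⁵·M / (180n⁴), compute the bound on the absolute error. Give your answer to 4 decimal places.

|E| ≤ (6)⁵·9.4 / (180·2⁴) = 73094.4/2880 = 25.3800.

25.3800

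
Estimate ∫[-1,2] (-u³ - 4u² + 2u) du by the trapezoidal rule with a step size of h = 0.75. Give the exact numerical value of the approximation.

-14.296875

h = (2 − (-1))/4 = 0.75.
Nodes u₀,…,u₄ = -1, -0.25, 0.5, 1.25, 2.
f(u) = -u³ - 4u² + 2u: f₀=-5, f₁=-0.734375, f₂=-0.125, f₃=-5.703125, f₄=-20.
(h/2)·[f₀ + 2f₁ + 2f₂ + 2f₃ + f₄] = 0.375·(-38.125) = -14.296875.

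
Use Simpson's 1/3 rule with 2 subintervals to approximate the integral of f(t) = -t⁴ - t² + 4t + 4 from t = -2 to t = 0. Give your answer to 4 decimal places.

h = (0 − (-2))/2 = 1.
Nodes t₀,…,t₂ = -2, -1, 0.
f(t) = -t⁴ - t² + 4t + 4: f₀=-24, f₁=-2, f₂=4.
(h/3)·[f₀ + 4f₁ + f₂] = 0.333333·(-28) = -9.3333.

-9.3333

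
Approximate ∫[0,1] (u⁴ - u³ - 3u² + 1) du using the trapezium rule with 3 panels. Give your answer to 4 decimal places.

h = (1 − 0)/3 = 0.333333.
Nodes u₀,…,u₃ = 0, 0.333333, 0.666667, 1.
f(u) = u⁴ - u³ - 3u² + 1: f₀=1, f₁=0.641975, f₂=-0.432099, f₃=-2.
(h/2)·[f₀ + 2f₁ + 2f₂ + f₃] = 0.166667·(-0.580247) = -0.0967.

-0.0967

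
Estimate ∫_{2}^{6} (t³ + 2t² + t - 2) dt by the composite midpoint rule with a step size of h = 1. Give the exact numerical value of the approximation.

h = (6 − 2)/4 = 1.
Midpoints m₁,…,m₄ = 2.5, 3.5, 4.5, 5.5.
f(m₁)=28.625, f(m₂)=68.875, f(m₃)=134.125, f(m₄)=230.375.
h·[f(m₁) + f(m₂) + f(m₃) + f(m₄)] = 1·(462) = 462.

462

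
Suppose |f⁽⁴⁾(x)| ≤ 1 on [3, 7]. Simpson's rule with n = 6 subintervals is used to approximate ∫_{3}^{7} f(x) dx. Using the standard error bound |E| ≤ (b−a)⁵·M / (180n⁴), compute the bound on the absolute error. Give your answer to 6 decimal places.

|E| ≤ (4)⁵·1 / (180·6⁴) = 1024/233280 = 0.004390.

0.004390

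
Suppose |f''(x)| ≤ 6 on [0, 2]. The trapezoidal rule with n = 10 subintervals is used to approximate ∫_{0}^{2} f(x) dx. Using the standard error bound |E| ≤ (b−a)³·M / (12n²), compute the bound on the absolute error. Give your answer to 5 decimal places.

0.04000

|E| ≤ (2)³·6 / (12·10²) = 48/1200 = 0.04000.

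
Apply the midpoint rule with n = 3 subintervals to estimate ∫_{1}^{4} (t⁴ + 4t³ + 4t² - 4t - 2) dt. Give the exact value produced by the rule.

h = (4 − 1)/3 = 1.
Midpoints m₁,…,m₃ = 1.5, 2.5, 3.5.
f(m₁)=19.5625, f(m₂)=114.5625, f(m₃)=354.5625.
h·[f(m₁) + f(m₂) + f(m₃)] = 1·(488.6875) = 488.6875.

488.6875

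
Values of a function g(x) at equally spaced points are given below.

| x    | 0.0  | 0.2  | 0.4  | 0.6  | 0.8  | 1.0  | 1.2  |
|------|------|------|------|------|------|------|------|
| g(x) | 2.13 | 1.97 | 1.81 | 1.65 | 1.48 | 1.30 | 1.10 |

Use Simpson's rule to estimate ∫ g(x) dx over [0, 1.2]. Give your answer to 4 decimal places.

1.9660

h = 0.2, n = 6.
(h/3)·[y₀ + 4y₁ + 2y₂ + 4y₃ + 2y₄ + 4y₅ + y₆] = 0.066667·(29.49) = 1.9660.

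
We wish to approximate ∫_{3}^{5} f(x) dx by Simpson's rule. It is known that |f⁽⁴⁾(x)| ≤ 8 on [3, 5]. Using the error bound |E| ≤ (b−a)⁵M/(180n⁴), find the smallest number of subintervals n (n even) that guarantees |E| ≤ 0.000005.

Need 256/(180n⁴) ≤ 0.000005.
n⁴ ≥ 256/(180·0.000005) = 284444 ⇒ n ≥ 23.0940, so the smallest even n is 24. (n must be even for Simpson's rule.)

24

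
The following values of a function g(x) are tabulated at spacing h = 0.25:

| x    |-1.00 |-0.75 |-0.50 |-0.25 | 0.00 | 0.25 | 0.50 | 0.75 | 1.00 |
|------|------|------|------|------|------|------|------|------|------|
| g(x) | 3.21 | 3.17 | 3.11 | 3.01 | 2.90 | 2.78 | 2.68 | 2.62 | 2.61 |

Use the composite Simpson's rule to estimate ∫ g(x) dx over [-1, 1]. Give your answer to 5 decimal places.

5.79333

h = 0.25, n = 8.
(h/3)·[y₀ + 4y₁ + 2y₂ + 4y₃ + 2y₄ + 4y₅ + 2y₆ + 4y₇ + y₈] = 0.083333·(69.52) = 5.79333.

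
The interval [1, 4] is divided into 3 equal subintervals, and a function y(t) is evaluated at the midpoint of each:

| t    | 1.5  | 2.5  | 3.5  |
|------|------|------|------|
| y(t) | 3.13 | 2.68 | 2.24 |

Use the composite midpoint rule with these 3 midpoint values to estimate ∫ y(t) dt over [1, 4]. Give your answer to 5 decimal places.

h = 1, n = 3.
h·[y(m₁) + y(m₂) + y(m₃)] = 1·(8.05) = 8.05000.

8.05000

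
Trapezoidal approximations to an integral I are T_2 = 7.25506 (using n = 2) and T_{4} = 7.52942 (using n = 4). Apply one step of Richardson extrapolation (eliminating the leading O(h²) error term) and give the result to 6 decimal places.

7.620873

R = (4·T_{4} − T_2) / 3 = (4·7.52942 − 7.25506)/3 = (22.86262)/3 = 7.620873.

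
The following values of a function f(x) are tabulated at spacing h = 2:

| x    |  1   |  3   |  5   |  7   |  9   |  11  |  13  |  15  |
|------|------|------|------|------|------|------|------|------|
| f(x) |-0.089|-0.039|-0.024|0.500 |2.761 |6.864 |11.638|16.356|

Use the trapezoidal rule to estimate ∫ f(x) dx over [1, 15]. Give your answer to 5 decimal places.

h = 2, n = 7.
(h/2)·[y₀ + 2y₁ + 2y₂ + 2y₃ + 2y₄ + 2y₅ + 2y₆ + y₇] = 1·(59.667) = 59.66700.

59.66700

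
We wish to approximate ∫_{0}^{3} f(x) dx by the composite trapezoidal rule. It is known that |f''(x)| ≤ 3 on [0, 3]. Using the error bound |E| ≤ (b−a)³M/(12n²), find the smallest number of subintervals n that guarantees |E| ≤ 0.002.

59

Need 81/(12n²) ≤ 0.002.
n² ≥ 81/(12·0.002) = 3375 ⇒ n ≥ 58.0948, so the smallest n is 59.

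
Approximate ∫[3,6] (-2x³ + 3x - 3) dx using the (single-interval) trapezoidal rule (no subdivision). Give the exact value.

-697.5

T = (b−a)/2 · [f(3) + f(6)] = 1.5·[(-48) + (-417)] = -697.5.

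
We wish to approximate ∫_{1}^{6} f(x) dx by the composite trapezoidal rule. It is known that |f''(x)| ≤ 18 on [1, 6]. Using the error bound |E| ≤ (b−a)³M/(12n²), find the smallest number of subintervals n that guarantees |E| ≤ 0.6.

Need 2250/(12n²) ≤ 0.6.
n² ≥ 2250/(12·0.6) = 312.5 ⇒ n ≥ 17.6777, so the smallest n is 18.

18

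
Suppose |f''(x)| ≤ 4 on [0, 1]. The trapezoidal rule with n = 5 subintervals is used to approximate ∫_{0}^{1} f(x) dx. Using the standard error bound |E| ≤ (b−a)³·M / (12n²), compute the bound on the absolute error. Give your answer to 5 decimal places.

|E| ≤ (1)³·4 / (12·5²) = 4/300 = 0.01333.

0.01333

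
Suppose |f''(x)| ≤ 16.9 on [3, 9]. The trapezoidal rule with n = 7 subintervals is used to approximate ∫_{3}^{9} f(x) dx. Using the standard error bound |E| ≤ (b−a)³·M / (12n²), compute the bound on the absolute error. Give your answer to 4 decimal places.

6.2082

|E| ≤ (6)³·16.9 / (12·7²) = 3650.4/588 = 6.2082.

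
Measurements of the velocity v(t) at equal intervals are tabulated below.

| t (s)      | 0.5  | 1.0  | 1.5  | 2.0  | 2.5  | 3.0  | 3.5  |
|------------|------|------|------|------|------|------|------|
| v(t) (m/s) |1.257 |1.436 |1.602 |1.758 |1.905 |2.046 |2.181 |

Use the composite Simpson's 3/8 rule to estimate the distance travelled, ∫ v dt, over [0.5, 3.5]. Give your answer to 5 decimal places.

5.23519

h = 0.5, n = 6.
(3h/8)·[y₀ + 3y₁ + 3y₂ + 2y₃ + 3y₄ + 3y₅ + y₆] = 0.1875·(27.921) = 5.23519.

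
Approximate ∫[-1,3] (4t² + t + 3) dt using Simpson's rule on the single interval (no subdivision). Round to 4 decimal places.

S = (b−a)/6 · [f(-1) + 4f(1) + f(3)] = 0.666667·[6 + 4·8 + 42] = 53.3333.

53.3333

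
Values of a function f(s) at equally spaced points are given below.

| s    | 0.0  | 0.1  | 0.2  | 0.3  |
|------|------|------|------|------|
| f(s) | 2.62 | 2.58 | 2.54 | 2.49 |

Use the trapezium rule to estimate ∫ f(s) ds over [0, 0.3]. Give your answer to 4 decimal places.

h = 0.1, n = 3.
(h/2)·[y₀ + 2y₁ + 2y₂ + y₃] = 0.05·(15.35) = 0.7675.

0.7675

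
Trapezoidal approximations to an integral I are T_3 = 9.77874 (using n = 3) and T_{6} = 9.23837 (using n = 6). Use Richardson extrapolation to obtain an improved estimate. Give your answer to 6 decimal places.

R = (4·T_{6} − T_3) / 3 = (4·9.23837 − 9.77874)/3 = (27.17474)/3 = 9.058247.

9.058247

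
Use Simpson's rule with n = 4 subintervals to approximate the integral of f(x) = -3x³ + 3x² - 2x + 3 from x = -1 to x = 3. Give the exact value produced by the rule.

h = (3 − (-1))/4 = 1.
Nodes x₀,…,x₄ = -1, 0, 1, 2, 3.
f(x) = -3x³ + 3x² - 2x + 3: f₀=11, f₁=3, f₂=1, f₃=-13, f₄=-57.
(h/3)·[f₀ + 4f₁ + 2f₂ + 4f₃ + f₄] = 0.333333·(-84) = -28.

-28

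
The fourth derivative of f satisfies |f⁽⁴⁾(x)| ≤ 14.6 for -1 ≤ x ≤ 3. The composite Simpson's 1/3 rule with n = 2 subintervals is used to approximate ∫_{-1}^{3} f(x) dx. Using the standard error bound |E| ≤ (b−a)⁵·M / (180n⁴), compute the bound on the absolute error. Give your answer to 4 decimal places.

|E| ≤ (4)⁵·14.6 / (180·2⁴) = 14950.4/2880 = 5.1911.

5.1911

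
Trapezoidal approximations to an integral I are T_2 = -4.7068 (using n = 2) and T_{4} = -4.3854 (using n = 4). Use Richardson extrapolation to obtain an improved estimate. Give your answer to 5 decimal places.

R = (4·T_{4} − T_2) / 3 = (4·(-4.3854) − (-4.7068))/3 = (-12.8348)/3 = -4.27827.

-4.27827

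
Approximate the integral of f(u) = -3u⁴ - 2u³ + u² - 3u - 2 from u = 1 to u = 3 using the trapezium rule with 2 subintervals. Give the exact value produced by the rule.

-222

h = (3 − 1)/2 = 1.
Nodes u₀,…,u₂ = 1, 2, 3.
f(u) = -3u⁴ - 2u³ + u² - 3u - 2: f₀=-9, f₁=-68, f₂=-299.
(h/2)·[f₀ + 2f₁ + f₂] = 0.5·(-444) = -222.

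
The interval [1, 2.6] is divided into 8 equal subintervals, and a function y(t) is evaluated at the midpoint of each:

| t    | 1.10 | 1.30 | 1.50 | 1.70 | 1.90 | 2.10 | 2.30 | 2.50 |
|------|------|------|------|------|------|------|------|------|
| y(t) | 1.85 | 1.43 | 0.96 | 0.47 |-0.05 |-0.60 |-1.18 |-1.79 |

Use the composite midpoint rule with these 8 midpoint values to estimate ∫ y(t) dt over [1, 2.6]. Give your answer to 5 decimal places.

0.21800

h = 0.2, n = 8.
h·[y(m₁) + y(m₂) + y(m₃) + y(m₄) + y(m₅) + y(m₆) + y(m₇) + y(m₈)] = 0.2·(1.09) = 0.21800.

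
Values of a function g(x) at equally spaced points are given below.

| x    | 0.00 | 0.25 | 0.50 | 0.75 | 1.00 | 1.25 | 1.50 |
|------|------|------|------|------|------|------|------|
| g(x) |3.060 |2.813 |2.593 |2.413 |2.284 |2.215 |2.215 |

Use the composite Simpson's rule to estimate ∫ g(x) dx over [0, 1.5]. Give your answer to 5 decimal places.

h = 0.25, n = 6.
(h/3)·[y₀ + 4y₁ + 2y₂ + 4y₃ + 2y₄ + 4y₅ + y₆] = 0.083333·(44.793) = 3.73275.

3.73275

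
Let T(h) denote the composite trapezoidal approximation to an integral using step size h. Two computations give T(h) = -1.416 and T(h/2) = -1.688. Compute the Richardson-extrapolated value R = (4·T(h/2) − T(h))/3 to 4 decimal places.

R = (4·T(h/2) − T(h)) / 3 = (4·(-1.688) − (-1.416))/3 = (-5.336)/3 = -1.7787.

-1.7787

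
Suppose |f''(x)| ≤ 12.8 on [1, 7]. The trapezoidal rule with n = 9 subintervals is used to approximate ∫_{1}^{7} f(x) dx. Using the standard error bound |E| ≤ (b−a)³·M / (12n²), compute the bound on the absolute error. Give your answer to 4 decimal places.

2.8444

|E| ≤ (6)³·12.8 / (12·9²) = 2764.8/972 = 2.8444.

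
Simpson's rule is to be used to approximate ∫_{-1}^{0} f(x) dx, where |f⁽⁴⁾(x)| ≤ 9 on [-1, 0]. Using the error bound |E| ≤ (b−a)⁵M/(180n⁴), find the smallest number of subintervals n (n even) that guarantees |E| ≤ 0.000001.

Need 9/(180n⁴) ≤ 0.000001.
n⁴ ≥ 9/(180·0.000001) = 50000 ⇒ n ≥ 14.9535, so the smallest even n is 16. (n must be even for Simpson's rule.)

16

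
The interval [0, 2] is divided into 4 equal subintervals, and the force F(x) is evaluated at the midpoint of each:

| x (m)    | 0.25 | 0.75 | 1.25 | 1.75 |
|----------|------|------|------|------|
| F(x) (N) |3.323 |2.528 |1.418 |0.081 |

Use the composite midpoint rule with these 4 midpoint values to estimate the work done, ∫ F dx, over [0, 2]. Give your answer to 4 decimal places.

h = 0.5, n = 4.
h·[y(m₁) + y(m₂) + y(m₃) + y(m₄)] = 0.5·(7.350) = 3.6750.

3.6750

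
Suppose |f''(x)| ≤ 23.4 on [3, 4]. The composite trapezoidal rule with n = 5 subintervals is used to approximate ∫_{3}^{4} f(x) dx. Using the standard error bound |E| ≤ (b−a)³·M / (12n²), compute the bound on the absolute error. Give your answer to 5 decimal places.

|E| ≤ (1)³·23.4 / (12·5²) = 23.4/300 = 0.07800.

0.07800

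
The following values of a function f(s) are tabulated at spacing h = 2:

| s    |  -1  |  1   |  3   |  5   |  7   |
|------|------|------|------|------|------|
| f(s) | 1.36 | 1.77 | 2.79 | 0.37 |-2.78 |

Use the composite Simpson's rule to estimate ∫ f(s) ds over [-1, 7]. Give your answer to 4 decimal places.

8.4800

h = 2, n = 4.
(h/3)·[y₀ + 4y₁ + 2y₂ + 4y₃ + y₄] = 0.666667·(12.72) = 8.4800.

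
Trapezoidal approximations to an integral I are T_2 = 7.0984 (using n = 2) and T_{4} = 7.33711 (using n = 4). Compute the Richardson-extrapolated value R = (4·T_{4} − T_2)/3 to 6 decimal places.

7.416680

R = (4·T_{4} − T_2) / 3 = (4·7.33711 − 7.0984)/3 = (22.25004)/3 = 7.416680.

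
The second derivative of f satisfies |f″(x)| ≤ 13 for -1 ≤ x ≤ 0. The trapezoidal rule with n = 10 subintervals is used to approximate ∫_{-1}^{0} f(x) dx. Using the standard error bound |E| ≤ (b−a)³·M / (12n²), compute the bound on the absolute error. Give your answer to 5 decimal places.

0.01083

|E| ≤ (1)³·13 / (12·10²) = 13/1200 = 0.01083.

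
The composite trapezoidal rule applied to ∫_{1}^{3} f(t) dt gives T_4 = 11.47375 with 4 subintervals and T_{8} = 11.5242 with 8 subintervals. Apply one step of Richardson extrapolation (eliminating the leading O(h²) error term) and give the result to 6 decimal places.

R = (4·T_{8} − T_4) / 3 = (4·11.5242 − 11.47375)/3 = (34.62305)/3 = 11.541017.

11.541017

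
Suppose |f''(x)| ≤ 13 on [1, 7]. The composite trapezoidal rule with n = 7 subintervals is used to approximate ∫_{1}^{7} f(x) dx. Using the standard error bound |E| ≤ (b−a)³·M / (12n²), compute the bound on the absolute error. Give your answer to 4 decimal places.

|E| ≤ (6)³·13 / (12·7²) = 2808/588 = 4.7755.

4.7755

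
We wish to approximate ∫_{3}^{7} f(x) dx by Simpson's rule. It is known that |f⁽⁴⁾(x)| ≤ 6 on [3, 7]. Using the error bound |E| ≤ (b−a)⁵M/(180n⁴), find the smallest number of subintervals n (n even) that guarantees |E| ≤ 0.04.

6

Need 6144/(180n⁴) ≤ 0.04.
n⁴ ≥ 6144/(180·0.04) = 853.333 ⇒ n ≥ 5.4048, so the smallest even n is 6. (n must be even for Simpson's rule.)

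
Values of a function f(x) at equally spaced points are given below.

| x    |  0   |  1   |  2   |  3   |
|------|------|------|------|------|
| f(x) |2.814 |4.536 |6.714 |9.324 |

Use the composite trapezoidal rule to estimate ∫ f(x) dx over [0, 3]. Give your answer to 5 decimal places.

17.31900

h = 1, n = 3.
(h/2)·[y₀ + 2y₁ + 2y₂ + y₃] = 0.5·(34.638) = 17.31900.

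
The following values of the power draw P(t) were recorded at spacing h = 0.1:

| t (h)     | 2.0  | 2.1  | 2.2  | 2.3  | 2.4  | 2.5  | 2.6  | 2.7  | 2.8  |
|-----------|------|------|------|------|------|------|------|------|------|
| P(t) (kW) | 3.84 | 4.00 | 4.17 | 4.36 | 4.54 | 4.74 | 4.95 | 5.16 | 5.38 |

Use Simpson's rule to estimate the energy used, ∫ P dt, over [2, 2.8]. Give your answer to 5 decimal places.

3.65267

h = 0.1, n = 8.
(h/3)·[y₀ + 4y₁ + 2y₂ + 4y₃ + 2y₄ + 4y₅ + 2y₆ + 4y₇ + y₈] = 0.033333·(109.58) = 3.65267.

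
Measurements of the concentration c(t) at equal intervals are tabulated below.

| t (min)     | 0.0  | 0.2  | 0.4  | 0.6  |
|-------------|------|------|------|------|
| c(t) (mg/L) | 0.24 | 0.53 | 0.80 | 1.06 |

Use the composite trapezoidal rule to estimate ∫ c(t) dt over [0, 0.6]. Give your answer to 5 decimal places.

0.39600

h = 0.2, n = 3.
(h/2)·[y₀ + 2y₁ + 2y₂ + y₃] = 0.1·(3.96) = 0.39600.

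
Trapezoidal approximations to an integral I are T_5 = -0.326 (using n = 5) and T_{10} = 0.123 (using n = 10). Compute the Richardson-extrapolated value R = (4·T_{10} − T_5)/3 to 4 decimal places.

0.2727

R = (4·T_{10} − T_5) / 3 = (4·0.123 − (-0.326))/3 = (0.818)/3 = 0.2727.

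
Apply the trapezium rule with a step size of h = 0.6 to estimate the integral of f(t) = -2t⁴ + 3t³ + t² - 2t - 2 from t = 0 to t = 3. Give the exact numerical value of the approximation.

h = (3 − 0)/5 = 0.6.
Nodes t₀,…,t₅ = 0, 0.6, 1.2, 1.8, 2.4, 3.
f(t) = -2t⁴ + 3t³ + t² - 2t - 2: f₀=-2, f₁=-2.4512, f₂=-1.9232, f₃=-5.8592, f₄=-25.9232, f₅=-80.
(h/2)·[f₀ + 2f₁ + 2f₂ + 2f₃ + 2f₄ + f₅] = 0.3·(-154.3136) = -46.29408.

-46.29408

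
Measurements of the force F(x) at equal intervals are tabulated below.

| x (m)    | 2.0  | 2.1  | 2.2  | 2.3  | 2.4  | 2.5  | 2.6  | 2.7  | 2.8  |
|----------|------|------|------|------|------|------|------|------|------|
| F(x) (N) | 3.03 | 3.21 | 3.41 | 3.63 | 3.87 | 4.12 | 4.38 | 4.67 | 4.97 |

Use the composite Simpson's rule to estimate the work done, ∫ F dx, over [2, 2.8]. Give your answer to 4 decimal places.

h = 0.1, n = 8.
(h/3)·[y₀ + 4y₁ + 2y₂ + 4y₃ + 2y₄ + 4y₅ + 2y₆ + 4y₇ + y₈] = 0.033333·(93.84) = 3.1280.

3.1280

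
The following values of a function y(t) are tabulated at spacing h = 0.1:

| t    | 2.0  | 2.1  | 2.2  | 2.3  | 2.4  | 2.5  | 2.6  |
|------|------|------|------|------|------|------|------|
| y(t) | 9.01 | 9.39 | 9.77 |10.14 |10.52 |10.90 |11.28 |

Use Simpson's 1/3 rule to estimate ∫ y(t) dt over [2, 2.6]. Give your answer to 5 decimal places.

h = 0.1, n = 6.
(h/3)·[y₀ + 4y₁ + 2y₂ + 4y₃ + 2y₄ + 4y₅ + y₆] = 0.033333·(182.59) = 6.08633.

6.08633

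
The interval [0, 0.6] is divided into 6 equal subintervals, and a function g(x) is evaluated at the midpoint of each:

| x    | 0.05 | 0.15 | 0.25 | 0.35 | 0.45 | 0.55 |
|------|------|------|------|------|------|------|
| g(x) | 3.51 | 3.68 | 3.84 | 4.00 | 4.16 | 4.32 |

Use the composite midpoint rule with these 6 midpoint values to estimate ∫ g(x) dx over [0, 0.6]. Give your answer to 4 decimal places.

2.3510

h = 0.1, n = 6.
h·[y(m₁) + y(m₂) + y(m₃) + y(m₄) + y(m₅) + y(m₆)] = 0.1·(23.51) = 2.3510.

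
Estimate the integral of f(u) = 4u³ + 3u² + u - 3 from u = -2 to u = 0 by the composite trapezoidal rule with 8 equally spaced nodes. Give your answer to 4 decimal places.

-16.2449

h = (0 − (-2))/7 = 0.285714.
Nodes u₀,…,u₇ = -2, -1.714286, -1.428571, -1.142857, -0.857143, -0.571429, -0.285714, 0.
f(u) = 4u³ + 3u² + u - 3: f₀=-25, f₁=-16.049563, f₂=-9.967930, f₃=-6.195335, f₄=-4.172012, f₅=-3.338192, f₆=-3.134111, f₇=-3.
(h/2)·[f₀ + 2f₁ + 2f₂ + 2f₃ + 2f₄ + 2f₅ + 2f₆ + f₇] = 0.142857·(-113.714286) = -16.2449.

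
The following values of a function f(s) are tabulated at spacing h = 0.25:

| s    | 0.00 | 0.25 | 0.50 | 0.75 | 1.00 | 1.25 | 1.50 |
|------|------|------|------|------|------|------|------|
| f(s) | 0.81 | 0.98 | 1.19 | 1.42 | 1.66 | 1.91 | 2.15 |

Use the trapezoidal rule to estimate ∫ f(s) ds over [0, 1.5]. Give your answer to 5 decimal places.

2.16000

h = 0.25, n = 6.
(h/2)·[y₀ + 2y₁ + 2y₂ + 2y₃ + 2y₄ + 2y₅ + y₆] = 0.125·(17.28) = 2.16000.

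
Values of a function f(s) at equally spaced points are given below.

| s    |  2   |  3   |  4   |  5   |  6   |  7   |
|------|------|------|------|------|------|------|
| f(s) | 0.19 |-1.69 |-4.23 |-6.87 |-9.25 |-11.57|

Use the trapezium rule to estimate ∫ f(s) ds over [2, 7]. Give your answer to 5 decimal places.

h = 1, n = 5.
(h/2)·[y₀ + 2y₁ + 2y₂ + 2y₃ + 2y₄ + y₅] = 0.5·(-55.46) = -27.73000.

-27.73000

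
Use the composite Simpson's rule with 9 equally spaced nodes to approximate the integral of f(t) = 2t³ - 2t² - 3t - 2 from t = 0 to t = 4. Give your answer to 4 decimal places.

53.3333

h = (4 − 0)/8 = 0.5.
Nodes t₀,…,t₈ = 0, 0.5, 1, 1.5, 2, 2.5, 3, 3.5, 4.
f(t) = 2t³ - 2t² - 3t - 2: f₀=-2, f₁=-3.75, f₂=-5, f₃=-4.25, f₄=0, f₅=9.25, f₆=25, f₇=48.75, f₈=82.
(h/3)·[f₀ + 4f₁ + 2f₂ + 4f₃ + 2f₄ + 4f₅ + 2f₆ + 4f₇ + f₈] = 0.166667·(320) = 53.3333.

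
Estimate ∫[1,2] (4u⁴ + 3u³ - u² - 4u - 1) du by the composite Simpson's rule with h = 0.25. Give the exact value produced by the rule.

26.71875

h = (2 − 1)/4 = 0.25.
Nodes u₀,…,u₄ = 1, 1.25, 1.5, 1.75, 2.
f(u) = 4u⁴ + 3u³ - u² - 4u - 1: f₀=1, f₁=8.0625, f₂=21.125, f₃=42.53125, f₄=75.
(h/3)·[f₀ + 4f₁ + 2f₂ + 4f₃ + f₄] = 0.083333·(320.625) = 26.71875.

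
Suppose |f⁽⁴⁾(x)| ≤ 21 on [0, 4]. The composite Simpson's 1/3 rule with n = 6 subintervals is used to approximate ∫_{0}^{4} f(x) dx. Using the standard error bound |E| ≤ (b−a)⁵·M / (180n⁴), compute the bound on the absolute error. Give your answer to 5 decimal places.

0.09218

|E| ≤ (4)⁵·21 / (180·6⁴) = 21504/233280 = 0.09218.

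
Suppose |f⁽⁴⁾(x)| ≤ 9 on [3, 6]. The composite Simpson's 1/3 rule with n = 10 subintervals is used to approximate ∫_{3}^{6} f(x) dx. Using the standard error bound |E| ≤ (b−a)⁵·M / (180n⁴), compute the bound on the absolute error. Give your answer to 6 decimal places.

0.001215

|E| ≤ (3)⁵·9 / (180·10⁴) = 2187/1800000 = 0.001215.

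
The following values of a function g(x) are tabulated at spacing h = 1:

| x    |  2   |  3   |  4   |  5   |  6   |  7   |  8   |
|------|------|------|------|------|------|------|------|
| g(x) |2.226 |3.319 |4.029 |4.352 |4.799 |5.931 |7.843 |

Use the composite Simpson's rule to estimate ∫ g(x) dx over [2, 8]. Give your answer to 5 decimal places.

h = 1, n = 6.
(h/3)·[y₀ + 4y₁ + 2y₂ + 4y₃ + 2y₄ + 4y₅ + y₆] = 0.333333·(82.133) = 27.37767.

27.37767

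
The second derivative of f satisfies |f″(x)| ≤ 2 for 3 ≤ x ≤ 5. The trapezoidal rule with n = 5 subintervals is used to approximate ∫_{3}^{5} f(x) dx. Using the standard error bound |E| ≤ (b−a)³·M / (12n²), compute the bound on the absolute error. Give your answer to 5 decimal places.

|E| ≤ (2)³·2 / (12·5²) = 16/300 = 0.05333.

0.05333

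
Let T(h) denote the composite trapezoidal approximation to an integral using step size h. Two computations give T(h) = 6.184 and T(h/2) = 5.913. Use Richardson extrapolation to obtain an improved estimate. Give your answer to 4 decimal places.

R = (4·T(h/2) − T(h)) / 3 = (4·5.913 − 6.184)/3 = (17.468)/3 = 5.8227.

5.8227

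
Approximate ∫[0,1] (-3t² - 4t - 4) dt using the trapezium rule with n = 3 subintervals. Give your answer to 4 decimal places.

-7.0556

h = (1 − 0)/3 = 0.333333.
Nodes t₀,…,t₃ = 0, 0.333333, 0.666667, 1.
f(t) = -3t² - 4t - 4: f₀=-4, f₁=-5.666667, f₂=-8, f₃=-11.
(h/2)·[f₀ + 2f₁ + 2f₂ + f₃] = 0.166667·(-42.333333) = -7.0556.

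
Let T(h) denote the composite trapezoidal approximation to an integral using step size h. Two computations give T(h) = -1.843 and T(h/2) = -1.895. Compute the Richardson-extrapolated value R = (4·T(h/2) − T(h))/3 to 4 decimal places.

R = (4·T(h/2) − T(h)) / 3 = (4·(-1.895) − (-1.843))/3 = (-5.737)/3 = -1.9123.

-1.9123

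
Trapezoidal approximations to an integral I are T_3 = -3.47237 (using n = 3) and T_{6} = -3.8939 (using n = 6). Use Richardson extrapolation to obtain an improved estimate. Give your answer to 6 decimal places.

-4.034410

R = (4·T_{6} − T_3) / 3 = (4·(-3.8939) − (-3.47237))/3 = (-12.10323)/3 = -4.034410.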